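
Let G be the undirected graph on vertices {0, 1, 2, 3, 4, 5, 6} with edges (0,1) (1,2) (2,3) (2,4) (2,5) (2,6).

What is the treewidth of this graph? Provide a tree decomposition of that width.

Each bag holds 2 vertices, so the decomposition has width 1, which upper-bounds the treewidth. G has an edge, so its treewidth is at least 1. Combining the bounds, tw(G) = 1.

Treewidth 1.
One optimal decomposition is:
Bags: B1 = {2, 6}  B2 = {2, 4}  B3 = {1, 2}  B4 = {0, 1}  B5 = {2, 5}  B6 = {2, 3}
Tree: B1–B2, B2–B3, B3–B4, B2–B5, B5–B6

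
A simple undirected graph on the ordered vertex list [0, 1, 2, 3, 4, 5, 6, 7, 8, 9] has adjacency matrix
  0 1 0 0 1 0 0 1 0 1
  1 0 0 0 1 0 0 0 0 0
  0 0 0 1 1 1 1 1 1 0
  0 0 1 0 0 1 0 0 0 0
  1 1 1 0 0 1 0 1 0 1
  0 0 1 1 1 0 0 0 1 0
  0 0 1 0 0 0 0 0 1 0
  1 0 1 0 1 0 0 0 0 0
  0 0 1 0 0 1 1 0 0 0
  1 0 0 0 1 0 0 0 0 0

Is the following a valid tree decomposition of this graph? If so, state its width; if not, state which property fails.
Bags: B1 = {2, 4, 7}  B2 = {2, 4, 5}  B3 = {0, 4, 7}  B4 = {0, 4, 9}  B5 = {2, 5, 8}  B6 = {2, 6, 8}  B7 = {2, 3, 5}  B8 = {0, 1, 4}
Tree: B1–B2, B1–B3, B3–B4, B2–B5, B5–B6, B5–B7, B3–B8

Checking the three conditions: (i) the bags cover all of {0, 1, 2, 3, 4, 5, 6, 7, 8, 9}; (ii) for each edge, some bag contains both endpoints; (iii) the bags containing any fixed vertex form a subtree. All hold, so the decomposition is valid with width 3 − 1 = 2.

Yes; width 2.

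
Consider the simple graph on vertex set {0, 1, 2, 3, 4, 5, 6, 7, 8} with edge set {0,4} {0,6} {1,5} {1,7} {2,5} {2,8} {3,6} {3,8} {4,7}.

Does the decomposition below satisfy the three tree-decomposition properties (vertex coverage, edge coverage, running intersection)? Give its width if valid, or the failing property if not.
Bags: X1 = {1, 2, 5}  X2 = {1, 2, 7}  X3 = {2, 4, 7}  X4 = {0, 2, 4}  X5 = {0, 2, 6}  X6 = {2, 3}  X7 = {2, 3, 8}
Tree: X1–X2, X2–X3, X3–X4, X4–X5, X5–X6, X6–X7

No — edge (6,3) lies in no bag.

A tree decomposition must satisfy three properties: every vertex lies in some bag; for every edge, both endpoints lie together in some bag; and for every vertex, the bags containing it form a connected subtree. Here edge (6,3) lies in no bag, so the decomposition is invalid.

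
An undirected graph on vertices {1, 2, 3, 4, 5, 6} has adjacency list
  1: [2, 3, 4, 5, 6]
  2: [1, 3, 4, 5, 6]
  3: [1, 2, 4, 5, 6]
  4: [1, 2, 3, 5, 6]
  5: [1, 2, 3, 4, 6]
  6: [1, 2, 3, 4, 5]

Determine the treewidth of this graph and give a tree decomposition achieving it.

A single bag containing all 6 vertices is trivially a valid decomposition of width 5. For the lower bound, the 6 vertices {1, 2, 3, 4, 5, 6} are pairwise adjacent, and any tree decomposition puts a clique entirely inside one bag — forcing width ≥ 5. Combining the bounds, tw(G) = 5.

Treewidth 5.
One such decomposition:
Bags: B1 = {1, 2, 3, 4, 5, 6}
Tree: (single bag)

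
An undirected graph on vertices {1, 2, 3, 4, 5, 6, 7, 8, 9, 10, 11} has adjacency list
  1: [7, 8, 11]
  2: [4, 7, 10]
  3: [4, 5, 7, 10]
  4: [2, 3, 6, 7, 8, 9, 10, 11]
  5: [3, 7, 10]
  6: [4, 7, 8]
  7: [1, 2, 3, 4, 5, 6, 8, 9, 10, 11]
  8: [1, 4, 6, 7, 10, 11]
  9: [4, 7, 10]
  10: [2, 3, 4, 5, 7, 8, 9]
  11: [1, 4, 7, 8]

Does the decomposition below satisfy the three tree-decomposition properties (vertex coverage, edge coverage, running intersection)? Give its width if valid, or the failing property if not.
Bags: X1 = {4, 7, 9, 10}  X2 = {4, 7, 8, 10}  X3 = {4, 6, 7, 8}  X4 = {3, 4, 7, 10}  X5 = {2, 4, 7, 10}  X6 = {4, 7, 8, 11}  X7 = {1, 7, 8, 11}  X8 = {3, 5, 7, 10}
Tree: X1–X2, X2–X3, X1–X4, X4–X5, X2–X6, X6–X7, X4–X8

Every vertex of G appears in some bag (union = {1, 2, 3, 4, 5, 6, 7, 8, 9, 10, 11}); every edge is covered by a bag; and for each vertex v the set of bags containing v is connected in the bag tree. The decomposition is therefore valid. The largest bag has 4 vertices, so the width is 3.

Yes; width 3.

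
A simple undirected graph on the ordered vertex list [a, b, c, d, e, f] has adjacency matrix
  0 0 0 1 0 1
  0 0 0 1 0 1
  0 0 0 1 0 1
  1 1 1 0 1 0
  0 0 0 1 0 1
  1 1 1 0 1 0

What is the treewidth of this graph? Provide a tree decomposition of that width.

Treewidth 2.
One such decomposition:
Bags: B1 = {b, d, f}  B2 = {a, d, f}  B3 = {c, d, f}  B4 = {d, e, f}
Tree: B1–B2, B2–B3, B3–B4

Each bag holds 3 vertices, so the decomposition has width 2, which upper-bounds the treewidth. The edges d–b–f–a–d form a cycle, so G is not a tree and its treewidth is at least 2. Combining the bounds, tw(G) = 2.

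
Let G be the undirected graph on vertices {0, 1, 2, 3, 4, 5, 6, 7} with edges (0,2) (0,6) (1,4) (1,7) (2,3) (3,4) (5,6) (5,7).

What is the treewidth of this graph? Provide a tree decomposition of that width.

Treewidth 2.
Bags: B1 = {1, 4, 7}  B2 = {3, 4, 7}  B3 = {2, 3, 7}  B4 = {0, 2, 7}  B5 = {0, 6, 7}  B6 = {5, 6, 7}
Tree: B1–B2, B2–B3, B3–B4, B4–B5, B5–B6

The largest bag has 3 vertices, giving width 2; this decomposition certifies tw(G) ≤ 2. For the lower bound, G contains the cycle 7–1–4–3–2–0–6–5–7, so G is not a forest; only forests have treewidth ≤ 1, hence tw(G) ≥ 2. Therefore the treewidth is 2.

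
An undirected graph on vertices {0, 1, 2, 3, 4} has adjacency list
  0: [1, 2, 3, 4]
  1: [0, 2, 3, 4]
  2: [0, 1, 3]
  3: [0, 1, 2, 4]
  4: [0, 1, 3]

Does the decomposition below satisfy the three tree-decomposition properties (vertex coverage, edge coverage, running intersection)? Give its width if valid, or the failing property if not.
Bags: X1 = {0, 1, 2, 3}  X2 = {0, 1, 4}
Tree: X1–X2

A tree decomposition must satisfy three properties: every vertex lies in some bag; for every edge, both endpoints lie together in some bag; and for every vertex, the bags containing it form a connected subtree. Here edge (3,4) lies in no bag, so the decomposition is invalid.

No — edge (3,4) lies in no bag.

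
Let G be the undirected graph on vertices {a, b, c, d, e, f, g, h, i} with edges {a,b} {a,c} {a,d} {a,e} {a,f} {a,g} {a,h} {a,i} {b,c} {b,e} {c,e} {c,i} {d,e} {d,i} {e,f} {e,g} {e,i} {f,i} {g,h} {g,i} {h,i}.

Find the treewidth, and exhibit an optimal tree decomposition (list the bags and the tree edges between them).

Every bag has size at most 4, so the width is 4 − 1 = 3 and tw(G) ≤ 3. On the other hand G contains the 4-clique {a, b, c, e}. A clique must lie in a single bag of any decomposition, so no decomposition can have width below 3. Hence tw(G) = 3 exactly.

Treewidth 3.
One optimal decomposition is:
Bags: B1 = {a, e, f, i}  B2 = {a, d, e, i}  B3 = {a, c, e, i}  B4 = {a, e, g, i}  B5 = {a, b, c, e}  B6 = {a, g, h, i}
Tree: B1–B2, B1–B3, B2–B4, B3–B5, B4–B6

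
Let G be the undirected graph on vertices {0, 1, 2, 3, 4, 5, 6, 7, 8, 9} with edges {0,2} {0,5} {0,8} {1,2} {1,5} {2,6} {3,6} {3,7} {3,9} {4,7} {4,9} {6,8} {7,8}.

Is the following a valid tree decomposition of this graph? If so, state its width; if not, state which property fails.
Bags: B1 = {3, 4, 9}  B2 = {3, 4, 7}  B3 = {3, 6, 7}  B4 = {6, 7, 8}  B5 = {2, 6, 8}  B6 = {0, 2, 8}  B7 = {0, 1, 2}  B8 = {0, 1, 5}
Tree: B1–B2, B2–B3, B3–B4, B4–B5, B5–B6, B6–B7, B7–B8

Yes; width 2.

Vertex coverage: the bags together contain {0, 1, 2, 3, 4, 5, 6, 7, 8, 9}, the full vertex set. Edge coverage: each edge of G has both endpoints in at least one bag. Running intersection: for every vertex, the bags containing it form a connected subtree. All three properties hold, so this is a valid tree decomposition of width max|bag| − 1 = 2, and hence tw(G) ≤ 2.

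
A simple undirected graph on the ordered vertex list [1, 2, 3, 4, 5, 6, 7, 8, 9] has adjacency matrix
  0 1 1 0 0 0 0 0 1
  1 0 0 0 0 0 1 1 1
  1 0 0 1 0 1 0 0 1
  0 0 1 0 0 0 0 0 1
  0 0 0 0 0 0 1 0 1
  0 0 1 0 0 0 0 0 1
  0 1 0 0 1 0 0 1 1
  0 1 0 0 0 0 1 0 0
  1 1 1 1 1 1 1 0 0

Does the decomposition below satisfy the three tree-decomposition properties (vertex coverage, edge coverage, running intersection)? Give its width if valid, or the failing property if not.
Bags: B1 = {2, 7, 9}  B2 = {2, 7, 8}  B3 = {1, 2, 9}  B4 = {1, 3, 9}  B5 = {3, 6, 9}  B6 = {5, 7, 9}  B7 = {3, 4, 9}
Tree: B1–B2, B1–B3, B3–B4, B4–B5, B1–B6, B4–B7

Vertex coverage: the bags together contain {1, 2, 3, 4, 5, 6, 7, 8, 9}, the full vertex set. Edge coverage: each edge of G has both endpoints in at least one bag. Running intersection: for every vertex, the bags containing it form a connected subtree. All three properties hold, so this is a valid tree decomposition of width max|bag| − 1 = 2, and hence tw(G) ≤ 2.

Yes; width 2.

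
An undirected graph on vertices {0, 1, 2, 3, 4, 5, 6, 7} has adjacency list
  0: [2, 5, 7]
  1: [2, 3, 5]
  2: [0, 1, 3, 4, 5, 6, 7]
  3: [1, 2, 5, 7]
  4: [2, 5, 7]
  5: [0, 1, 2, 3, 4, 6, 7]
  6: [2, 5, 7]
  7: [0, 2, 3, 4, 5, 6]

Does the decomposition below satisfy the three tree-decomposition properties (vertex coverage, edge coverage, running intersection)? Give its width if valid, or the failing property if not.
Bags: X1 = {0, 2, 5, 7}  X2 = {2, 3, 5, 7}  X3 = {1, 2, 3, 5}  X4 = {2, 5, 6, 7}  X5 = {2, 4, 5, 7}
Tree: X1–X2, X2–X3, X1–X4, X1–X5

Checking the three conditions: (i) the bags cover all of {0, 1, 2, 3, 4, 5, 6, 7}; (ii) for each edge, some bag contains both endpoints; (iii) the bags containing any fixed vertex form a subtree. All hold, so the decomposition is valid with width 4 − 1 = 3.

Yes; width 3.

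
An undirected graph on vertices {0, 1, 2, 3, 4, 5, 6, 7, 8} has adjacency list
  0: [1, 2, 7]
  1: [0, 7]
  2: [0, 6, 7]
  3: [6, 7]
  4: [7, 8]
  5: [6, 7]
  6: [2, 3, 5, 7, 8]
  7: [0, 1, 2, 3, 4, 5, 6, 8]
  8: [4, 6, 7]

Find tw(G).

2

A width-2 tree decomposition is:
Bags: B1 = {5, 6, 7}  B2 = {2, 6, 7}  B3 = {6, 7, 8}  B4 = {3, 6, 7}  B5 = {0, 2, 7}  B6 = {0, 1, 7}  B7 = {4, 7, 8}
Tree: B1–B2, B1–B3, B3–B4, B2–B5, B5–B6, B3–B7
Each bag holds 3 vertices, so the decomposition has width 2, which upper-bounds the treewidth. On the other hand G contains the 3-clique {0, 1, 7}. A clique must lie in a single bag of any decomposition, so no decomposition can have width below 2. Therefore the treewidth is 2.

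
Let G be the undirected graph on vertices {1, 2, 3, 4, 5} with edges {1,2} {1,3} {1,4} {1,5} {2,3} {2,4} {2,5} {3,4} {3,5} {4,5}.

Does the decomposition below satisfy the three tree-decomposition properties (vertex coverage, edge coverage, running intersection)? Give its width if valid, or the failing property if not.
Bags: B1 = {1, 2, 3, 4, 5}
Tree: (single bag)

Yes; width 4.

Checking the three conditions: (i) the bags cover all of {1, 2, 3, 4, 5}; (ii) for each edge, some bag contains both endpoints; (iii) the bags containing any fixed vertex form a subtree. All hold, so the decomposition is valid with width 5 − 1 = 4.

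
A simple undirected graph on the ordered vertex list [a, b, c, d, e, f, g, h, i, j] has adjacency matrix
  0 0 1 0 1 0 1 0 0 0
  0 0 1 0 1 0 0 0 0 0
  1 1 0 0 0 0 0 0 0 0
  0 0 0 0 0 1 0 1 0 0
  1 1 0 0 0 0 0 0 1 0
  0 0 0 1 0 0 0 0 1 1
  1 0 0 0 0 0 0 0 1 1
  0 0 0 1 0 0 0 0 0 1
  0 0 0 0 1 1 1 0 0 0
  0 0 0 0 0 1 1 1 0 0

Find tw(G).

2

A width-2 tree decomposition is:
Bags: B1 = {d, h, j}  B2 = {d, f, j}  B3 = {f, g, j}  B4 = {f, g, i}  B5 = {a, g, i}  B6 = {a, e, i}  B7 = {a, c, e}  B8 = {b, c, e}
Tree: B1–B2, B2–B3, B3–B4, B4–B5, B5–B6, B6–B7, B7–B8
Each bag holds 3 vertices, so the decomposition has width 2, which upper-bounds the treewidth. Since h–d–f–j–h is a cycle in G, G is not acyclic. Forests are exactly the graphs of treewidth ≤ 1, so tw(G) ≥ 2. The upper and lower bounds meet at 2, so that is the treewidth.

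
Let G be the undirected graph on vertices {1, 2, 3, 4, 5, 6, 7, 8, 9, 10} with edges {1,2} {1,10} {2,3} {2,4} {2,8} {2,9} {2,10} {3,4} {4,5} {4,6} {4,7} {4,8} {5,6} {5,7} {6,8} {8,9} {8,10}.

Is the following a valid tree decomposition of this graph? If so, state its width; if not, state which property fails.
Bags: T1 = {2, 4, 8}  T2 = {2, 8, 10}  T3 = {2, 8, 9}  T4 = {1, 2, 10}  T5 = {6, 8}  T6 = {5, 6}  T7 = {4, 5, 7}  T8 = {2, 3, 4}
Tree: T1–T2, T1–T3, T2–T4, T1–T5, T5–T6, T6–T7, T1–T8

No — edge (4,6) lies in no bag.

A tree decomposition must satisfy three properties: every vertex lies in some bag; for every edge, both endpoints lie together in some bag; and for every vertex, the bags containing it form a connected subtree. Here edge (4,6) lies in no bag, so the decomposition is invalid.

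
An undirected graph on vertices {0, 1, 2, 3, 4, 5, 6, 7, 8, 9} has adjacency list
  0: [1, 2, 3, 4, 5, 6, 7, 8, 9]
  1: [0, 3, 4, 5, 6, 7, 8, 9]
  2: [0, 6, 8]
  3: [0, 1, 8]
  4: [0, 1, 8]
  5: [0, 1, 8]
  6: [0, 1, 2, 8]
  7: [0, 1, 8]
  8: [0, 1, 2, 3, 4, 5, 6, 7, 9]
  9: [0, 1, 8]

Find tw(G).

A width-3 tree decomposition is:
Bags: B1 = {0, 1, 6, 8}  B2 = {0, 1, 5, 8}  B3 = {0, 1, 4, 8}  B4 = {0, 1, 7, 8}  B5 = {0, 1, 3, 8}  B6 = {0, 2, 6, 8}  B7 = {0, 1, 8, 9}
Tree: B1–B2, B1–B3, B3–B4, B4–B5, B1–B6, B2–B7
The largest bag has 4 vertices, giving width 3; this decomposition certifies tw(G) ≤ 3. For the lower bound, the 4 vertices {0, 1, 3, 8} are pairwise adjacent, and any tree decomposition puts a clique entirely inside one bag — forcing width ≥ 3. Therefore the treewidth is 3.

3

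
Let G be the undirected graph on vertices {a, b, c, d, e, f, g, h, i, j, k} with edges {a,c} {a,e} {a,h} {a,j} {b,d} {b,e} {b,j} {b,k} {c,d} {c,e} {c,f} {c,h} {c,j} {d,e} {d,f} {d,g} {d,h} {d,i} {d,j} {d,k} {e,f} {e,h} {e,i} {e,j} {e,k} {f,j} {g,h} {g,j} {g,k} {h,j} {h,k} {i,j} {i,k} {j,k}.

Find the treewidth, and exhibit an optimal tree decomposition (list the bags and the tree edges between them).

Each bag holds 5 vertices, so the decomposition has width 4, which upper-bounds the treewidth. On the other hand G contains the 5-clique {d, g, h, j, k}. A clique must lie in a single bag of any decomposition, so no decomposition can have width below 4. Hence tw(G) = 4 exactly.

Treewidth 4.
Bags: B1 = {d, e, h, j, k}  B2 = {d, g, h, j, k}  B3 = {b, d, e, j, k}  B4 = {c, d, e, h, j}  B5 = {c, d, e, f, j}  B6 = {d, e, i, j, k}  B7 = {a, c, e, h, j}
Tree: B1–B2, B1–B3, B1–B4, B4–B5, B3–B6, B4–B7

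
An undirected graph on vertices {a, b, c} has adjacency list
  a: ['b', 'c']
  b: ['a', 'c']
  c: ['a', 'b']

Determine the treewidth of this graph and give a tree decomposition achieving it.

Treewidth 2.
One optimal decomposition is:
Bags: B1 = {a, b, c}
Tree: (single bag)

A single bag containing all 3 vertices is trivially a valid decomposition of width 2. For the lower bound, the 3 vertices {a, b, c} are pairwise adjacent, and any tree decomposition puts a clique entirely inside one bag — forcing width ≥ 2. Combining the bounds, tw(G) = 2.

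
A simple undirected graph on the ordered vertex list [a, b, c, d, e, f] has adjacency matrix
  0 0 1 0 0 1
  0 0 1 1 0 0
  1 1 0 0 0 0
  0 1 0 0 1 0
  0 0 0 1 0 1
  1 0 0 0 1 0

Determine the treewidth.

A width-2 tree decomposition is:
Bags: B1 = {b, c, d}  B2 = {a, c, d}  B3 = {a, d, f}  B4 = {d, e, f}
Tree: B1–B2, B2–B3, B3–B4
Every bag has size at most 3, so the width is 3 − 1 = 2 and tw(G) ≤ 2. The edges d–b–c–a–f–e–d form a cycle, so G is not a tree and its treewidth is at least 2. Hence tw(G) = 2 exactly.

2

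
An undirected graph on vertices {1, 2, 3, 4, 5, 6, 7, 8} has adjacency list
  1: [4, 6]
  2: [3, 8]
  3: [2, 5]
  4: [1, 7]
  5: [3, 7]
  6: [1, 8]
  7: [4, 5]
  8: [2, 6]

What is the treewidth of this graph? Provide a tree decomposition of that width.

The largest bag has 3 vertices, giving width 2; this decomposition certifies tw(G) ≤ 2. For the lower bound, G contains the cycle 7–5–3–2–8–6–1–4–7, so G is not a forest; only forests have treewidth ≤ 1, hence tw(G) ≥ 2. Hence tw(G) = 2 exactly.

Treewidth 2.
Bags: B1 = {3, 5, 7}  B2 = {2, 3, 7}  B3 = {2, 7, 8}  B4 = {6, 7, 8}  B5 = {1, 6, 7}  B6 = {1, 4, 7}
Tree: B1–B2, B2–B3, B3–B4, B4–B5, B5–B6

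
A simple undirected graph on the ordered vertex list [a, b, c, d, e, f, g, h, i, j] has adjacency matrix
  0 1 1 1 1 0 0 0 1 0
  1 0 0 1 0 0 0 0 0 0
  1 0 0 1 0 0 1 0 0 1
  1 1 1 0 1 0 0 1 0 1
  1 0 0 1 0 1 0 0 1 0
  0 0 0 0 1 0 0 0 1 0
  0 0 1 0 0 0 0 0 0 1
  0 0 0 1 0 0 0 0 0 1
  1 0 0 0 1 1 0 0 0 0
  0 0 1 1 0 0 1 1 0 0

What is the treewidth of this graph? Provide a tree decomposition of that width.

Treewidth 2.
One optimal decomposition is:
Bags: B1 = {a, b, d}  B2 = {a, d, e}  B3 = {a, c, d}  B4 = {c, d, j}  B5 = {a, e, i}  B6 = {e, f, i}  B7 = {c, g, j}  B8 = {d, h, j}
Tree: B1–B2, B2–B3, B3–B4, B2–B5, B5–B6, B4–B7, B4–B8

Each bag holds 3 vertices, so the decomposition has width 2, which upper-bounds the treewidth. Conversely, {d, h, j} is a clique of size 3, and the vertices of any clique must share a bag in every tree decomposition; so some bag has ≥ 3 vertices and tw(G) ≥ 2. Therefore the treewidth is 2.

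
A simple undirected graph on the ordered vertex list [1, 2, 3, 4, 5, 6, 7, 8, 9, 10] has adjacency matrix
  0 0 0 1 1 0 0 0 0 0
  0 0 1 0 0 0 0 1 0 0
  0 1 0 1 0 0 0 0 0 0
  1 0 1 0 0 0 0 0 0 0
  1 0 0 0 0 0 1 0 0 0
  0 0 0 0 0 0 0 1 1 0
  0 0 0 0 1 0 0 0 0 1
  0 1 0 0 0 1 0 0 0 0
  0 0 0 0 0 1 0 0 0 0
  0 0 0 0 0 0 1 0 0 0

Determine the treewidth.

A width-1 tree decomposition is:
Bags: B1 = {6, 9}  B2 = {6, 8}  B3 = {2, 8}  B4 = {2, 3}  B5 = {3, 4}  B6 = {1, 4}  B7 = {1, 5}  B8 = {5, 7}  B9 = {7, 10}
Tree: B1–B2, B2–B3, B3–B4, B4–B5, B5–B6, B6–B7, B7–B8, B8–B9
The largest bag has 2 vertices, giving width 1; this decomposition certifies tw(G) ≤ 1. Any graph with an edge has treewidth ≥ 1, and G has the edge 9–6. Therefore the treewidth is 1.

1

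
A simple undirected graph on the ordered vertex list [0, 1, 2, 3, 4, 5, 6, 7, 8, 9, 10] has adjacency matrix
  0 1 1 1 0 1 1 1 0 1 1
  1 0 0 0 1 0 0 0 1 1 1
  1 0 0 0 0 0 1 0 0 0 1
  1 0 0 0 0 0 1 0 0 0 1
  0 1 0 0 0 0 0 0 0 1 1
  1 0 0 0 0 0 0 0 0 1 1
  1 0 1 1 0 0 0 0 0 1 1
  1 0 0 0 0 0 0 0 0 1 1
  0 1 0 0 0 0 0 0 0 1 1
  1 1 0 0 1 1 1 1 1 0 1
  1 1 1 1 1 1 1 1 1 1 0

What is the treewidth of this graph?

3

A width-3 tree decomposition is:
Bags: B1 = {0, 6, 9, 10}  B2 = {0, 1, 9, 10}  B3 = {0, 7, 9, 10}  B4 = {1, 4, 9, 10}  B5 = {1, 8, 9, 10}  B6 = {0, 3, 6, 10}  B7 = {0, 2, 6, 10}  B8 = {0, 5, 9, 10}
Tree: B1–B2, B1–B3, B2–B4, B2–B5, B1–B6, B6–B7, B2–B8
The largest bag has 4 vertices, giving width 3; this decomposition certifies tw(G) ≤ 3. Conversely, {0, 1, 9, 10} is a clique of size 4, and the vertices of any clique must share a bag in every tree decomposition; so some bag has ≥ 4 vertices and tw(G) ≥ 3. Therefore the treewidth is 3.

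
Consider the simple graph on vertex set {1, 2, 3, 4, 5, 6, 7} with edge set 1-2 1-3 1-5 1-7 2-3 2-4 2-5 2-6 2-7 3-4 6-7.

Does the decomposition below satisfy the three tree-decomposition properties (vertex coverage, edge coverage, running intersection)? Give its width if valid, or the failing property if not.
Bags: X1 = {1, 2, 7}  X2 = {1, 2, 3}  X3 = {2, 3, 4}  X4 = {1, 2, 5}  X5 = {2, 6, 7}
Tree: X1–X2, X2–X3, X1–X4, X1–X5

Yes; width 2.

Checking the three conditions: (i) the bags cover all of {1, 2, 3, 4, 5, 6, 7}; (ii) for each edge, some bag contains both endpoints; (iii) the bags containing any fixed vertex form a subtree. All hold, so the decomposition is valid with width 3 − 1 = 2.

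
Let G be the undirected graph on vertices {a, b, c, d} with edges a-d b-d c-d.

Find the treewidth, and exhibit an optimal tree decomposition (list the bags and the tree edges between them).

Each bag holds 2 vertices, so the decomposition has width 1, which upper-bounds the treewidth. Since G has at least one edge (e.g. b–d), it is not an edgeless graph, so tw(G) ≥ 1. Hence tw(G) = 1 exactly.

Treewidth 1.
One optimal decomposition is:
Bags: B1 = {b, d}  B2 = {c, d}  B3 = {a, d}
Tree: B1–B2, B2–B3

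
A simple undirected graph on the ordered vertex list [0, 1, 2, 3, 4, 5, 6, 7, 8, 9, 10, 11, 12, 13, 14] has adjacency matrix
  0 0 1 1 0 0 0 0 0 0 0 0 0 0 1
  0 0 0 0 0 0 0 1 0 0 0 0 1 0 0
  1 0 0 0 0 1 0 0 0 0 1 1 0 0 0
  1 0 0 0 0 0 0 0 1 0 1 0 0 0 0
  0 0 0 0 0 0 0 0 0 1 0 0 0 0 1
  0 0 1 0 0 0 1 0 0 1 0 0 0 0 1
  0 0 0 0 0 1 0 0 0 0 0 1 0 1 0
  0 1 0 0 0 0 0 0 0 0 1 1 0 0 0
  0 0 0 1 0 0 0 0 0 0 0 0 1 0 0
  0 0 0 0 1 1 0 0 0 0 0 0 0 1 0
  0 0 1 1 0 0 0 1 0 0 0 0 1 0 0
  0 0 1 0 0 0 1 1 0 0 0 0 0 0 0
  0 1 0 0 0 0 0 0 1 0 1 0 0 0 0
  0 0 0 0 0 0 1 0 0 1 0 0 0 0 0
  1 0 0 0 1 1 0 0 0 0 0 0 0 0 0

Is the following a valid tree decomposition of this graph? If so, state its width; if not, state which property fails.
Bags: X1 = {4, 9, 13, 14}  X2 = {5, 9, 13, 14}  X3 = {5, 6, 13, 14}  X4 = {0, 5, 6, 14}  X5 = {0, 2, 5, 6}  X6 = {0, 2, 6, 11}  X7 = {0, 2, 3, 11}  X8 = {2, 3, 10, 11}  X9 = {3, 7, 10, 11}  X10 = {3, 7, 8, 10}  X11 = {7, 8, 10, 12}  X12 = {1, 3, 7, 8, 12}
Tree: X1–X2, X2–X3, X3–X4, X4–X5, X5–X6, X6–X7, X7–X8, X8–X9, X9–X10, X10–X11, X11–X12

No — bags containing vertex 3 are not connected in the tree.

A tree decomposition must satisfy three properties: every vertex lies in some bag; for every edge, both endpoints lie together in some bag; and for every vertex, the bags containing it form a connected subtree. Here bags containing vertex 3 are not connected in the tree, so the decomposition is invalid.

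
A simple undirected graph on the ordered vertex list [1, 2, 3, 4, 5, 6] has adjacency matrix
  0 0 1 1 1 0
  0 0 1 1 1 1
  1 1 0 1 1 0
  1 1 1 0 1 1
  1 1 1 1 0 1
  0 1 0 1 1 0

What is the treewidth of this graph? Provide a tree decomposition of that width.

Every bag has size at most 4, so the width is 4 − 1 = 3 and tw(G) ≤ 3. Conversely, {1, 3, 4, 5} is a clique of size 4, and the vertices of any clique must share a bag in every tree decomposition; so some bag has ≥ 4 vertices and tw(G) ≥ 3. Combining the bounds, tw(G) = 3.

Treewidth 3.
One optimal decomposition is:
Bags: B1 = {2, 4, 5, 6}  B2 = {2, 3, 4, 5}  B3 = {1, 3, 4, 5}
Tree: B1–B2, B2–B3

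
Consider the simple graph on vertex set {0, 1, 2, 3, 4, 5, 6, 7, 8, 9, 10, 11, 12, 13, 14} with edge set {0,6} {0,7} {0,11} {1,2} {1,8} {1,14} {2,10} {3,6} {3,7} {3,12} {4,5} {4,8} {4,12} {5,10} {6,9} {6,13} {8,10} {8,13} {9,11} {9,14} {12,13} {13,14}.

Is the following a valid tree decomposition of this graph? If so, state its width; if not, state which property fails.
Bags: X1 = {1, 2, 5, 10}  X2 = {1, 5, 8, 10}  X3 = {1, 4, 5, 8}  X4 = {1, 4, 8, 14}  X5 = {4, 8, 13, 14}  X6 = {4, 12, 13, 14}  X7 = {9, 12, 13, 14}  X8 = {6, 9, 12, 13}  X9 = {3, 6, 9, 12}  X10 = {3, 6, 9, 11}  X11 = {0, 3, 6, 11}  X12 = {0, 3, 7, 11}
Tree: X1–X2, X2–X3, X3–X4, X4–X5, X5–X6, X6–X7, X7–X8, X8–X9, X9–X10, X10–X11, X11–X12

Checking the three conditions: (i) the bags cover all of {0, 1, 2, 3, 4, 5, 6, 7, 8, 9, 10, 11, 12, 13, 14}; (ii) for each edge, some bag contains both endpoints; (iii) the bags containing any fixed vertex form a subtree. All hold, so the decomposition is valid with width 4 − 1 = 3.

Yes; width 3.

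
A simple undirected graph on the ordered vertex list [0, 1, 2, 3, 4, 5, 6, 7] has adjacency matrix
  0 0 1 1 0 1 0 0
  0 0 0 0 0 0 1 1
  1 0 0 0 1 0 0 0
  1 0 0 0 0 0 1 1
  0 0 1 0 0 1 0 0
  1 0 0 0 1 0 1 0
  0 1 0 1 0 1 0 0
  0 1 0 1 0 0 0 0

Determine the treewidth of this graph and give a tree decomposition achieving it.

Treewidth 2.
Bags: B1 = {2, 4, 5}  B2 = {0, 2, 5}  B3 = {0, 5, 6}  B4 = {0, 3, 6}  B5 = {1, 3, 6}  B6 = {1, 3, 7}
Tree: B1–B2, B2–B3, B3–B4, B4–B5, B5–B6

Every bag has size at most 3, so the width is 3 − 1 = 2 and tw(G) ≤ 2. For the lower bound, G contains the cycle 4–2–0–5–4, so G is not a forest; only forests have treewidth ≤ 1, hence tw(G) ≥ 2. The upper and lower bounds meet at 2, so that is the treewidth.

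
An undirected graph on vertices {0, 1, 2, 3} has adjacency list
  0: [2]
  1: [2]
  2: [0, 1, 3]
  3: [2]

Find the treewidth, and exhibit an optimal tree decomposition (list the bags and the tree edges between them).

Every bag has size at most 2, so the width is 2 − 1 = 1 and tw(G) ≤ 1. G has an edge, so its treewidth is at least 1. Hence tw(G) = 1 exactly.

Treewidth 1.
One optimal decomposition is:
Bags: B1 = {1, 2}  B2 = {0, 2}  B3 = {2, 3}
Tree: B1–B2, B2–B3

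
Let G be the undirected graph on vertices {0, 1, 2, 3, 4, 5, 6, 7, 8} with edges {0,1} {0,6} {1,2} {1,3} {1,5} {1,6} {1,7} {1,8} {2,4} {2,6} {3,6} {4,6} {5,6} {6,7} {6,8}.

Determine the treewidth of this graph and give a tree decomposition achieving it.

Treewidth 2.
One such decomposition:
Bags: B1 = {0, 1, 6}  B2 = {1, 6, 8}  B3 = {1, 3, 6}  B4 = {1, 6, 7}  B5 = {1, 2, 6}  B6 = {1, 5, 6}  B7 = {2, 4, 6}
Tree: B1–B2, B2–B3, B1–B4, B2–B5, B1–B6, B5–B7

The largest bag has 3 vertices, giving width 2; this decomposition certifies tw(G) ≤ 2. On the other hand G contains the 3-clique {0, 1, 6}. A clique must lie in a single bag of any decomposition, so no decomposition can have width below 2. Therefore the treewidth is 2.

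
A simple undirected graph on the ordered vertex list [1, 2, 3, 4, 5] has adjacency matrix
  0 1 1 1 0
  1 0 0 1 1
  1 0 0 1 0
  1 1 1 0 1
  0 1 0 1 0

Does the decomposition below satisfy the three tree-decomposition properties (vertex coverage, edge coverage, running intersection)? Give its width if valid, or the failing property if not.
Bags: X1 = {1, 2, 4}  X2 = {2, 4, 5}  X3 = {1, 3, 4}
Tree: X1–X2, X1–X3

Checking the three conditions: (i) the bags cover all of {1, 2, 3, 4, 5}; (ii) for each edge, some bag contains both endpoints; (iii) the bags containing any fixed vertex form a subtree. All hold, so the decomposition is valid with width 3 − 1 = 2.

Yes; width 2.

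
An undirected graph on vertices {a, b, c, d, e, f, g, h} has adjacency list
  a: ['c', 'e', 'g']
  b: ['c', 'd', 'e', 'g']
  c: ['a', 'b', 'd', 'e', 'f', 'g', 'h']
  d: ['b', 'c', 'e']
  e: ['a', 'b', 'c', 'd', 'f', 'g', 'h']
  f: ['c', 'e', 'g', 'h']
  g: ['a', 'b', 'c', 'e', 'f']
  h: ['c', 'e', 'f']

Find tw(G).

3

A width-3 tree decomposition is:
Bags: B1 = {b, c, e, g}  B2 = {b, c, d, e}  B3 = {c, e, f, g}  B4 = {c, e, f, h}  B5 = {a, c, e, g}
Tree: B1–B2, B1–B3, B3–B4, B1–B5
The largest bag has 4 vertices, giving width 3; this decomposition certifies tw(G) ≤ 3. On the other hand G contains the 4-clique {b, c, d, e}. A clique must lie in a single bag of any decomposition, so no decomposition can have width below 3. Therefore the treewidth is 3.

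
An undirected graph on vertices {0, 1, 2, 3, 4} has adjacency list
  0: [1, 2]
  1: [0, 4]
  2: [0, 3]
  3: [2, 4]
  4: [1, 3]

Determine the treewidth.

A width-2 tree decomposition is:
Bags: B1 = {0, 2, 3}  B2 = {0, 3, 4}  B3 = {0, 1, 4}
Tree: B1–B2, B2–B3
Each bag holds 3 vertices, so the decomposition has width 2, which upper-bounds the treewidth. The edges 0–2–3–4–1–0 form a cycle, so G is not a tree and its treewidth is at least 2. The upper and lower bounds meet at 2, so that is the treewidth.

2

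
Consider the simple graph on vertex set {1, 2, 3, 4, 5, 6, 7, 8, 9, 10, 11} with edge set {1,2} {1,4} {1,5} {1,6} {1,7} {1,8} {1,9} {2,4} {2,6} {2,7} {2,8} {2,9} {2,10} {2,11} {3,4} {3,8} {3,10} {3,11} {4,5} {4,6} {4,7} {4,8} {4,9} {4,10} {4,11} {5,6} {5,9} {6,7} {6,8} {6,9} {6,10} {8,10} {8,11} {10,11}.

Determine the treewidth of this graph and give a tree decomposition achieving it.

Treewidth 4.
One optimal decomposition is:
Bags: B1 = {1, 2, 4, 6, 8}  B2 = {2, 4, 6, 8, 10}  B3 = {1, 2, 4, 6, 9}  B4 = {1, 2, 4, 6, 7}  B5 = {2, 4, 8, 10, 11}  B6 = {1, 4, 5, 6, 9}  B7 = {3, 4, 8, 10, 11}
Tree: B1–B2, B1–B3, B1–B4, B2–B5, B3–B6, B5–B7

The largest bag has 5 vertices, giving width 4; this decomposition certifies tw(G) ≤ 4. For the lower bound, the 5 vertices {2, 4, 8, 10, 11} are pairwise adjacent, and any tree decomposition puts a clique entirely inside one bag — forcing width ≥ 4. Hence tw(G) = 4 exactly.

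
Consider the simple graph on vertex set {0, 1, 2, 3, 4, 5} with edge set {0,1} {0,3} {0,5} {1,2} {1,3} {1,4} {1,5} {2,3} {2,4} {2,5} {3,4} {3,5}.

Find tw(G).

3

A width-3 tree decomposition is:
Bags: B1 = {1, 2, 3, 5}  B2 = {0, 1, 3, 5}  B3 = {1, 2, 3, 4}
Tree: B1–B2, B1–B3
Each bag holds 4 vertices, so the decomposition has width 3, which upper-bounds the treewidth. Conversely, {0, 1, 3, 5} is a clique of size 4, and the vertices of any clique must share a bag in every tree decomposition; so some bag has ≥ 4 vertices and tw(G) ≥ 3. Therefore the treewidth is 3.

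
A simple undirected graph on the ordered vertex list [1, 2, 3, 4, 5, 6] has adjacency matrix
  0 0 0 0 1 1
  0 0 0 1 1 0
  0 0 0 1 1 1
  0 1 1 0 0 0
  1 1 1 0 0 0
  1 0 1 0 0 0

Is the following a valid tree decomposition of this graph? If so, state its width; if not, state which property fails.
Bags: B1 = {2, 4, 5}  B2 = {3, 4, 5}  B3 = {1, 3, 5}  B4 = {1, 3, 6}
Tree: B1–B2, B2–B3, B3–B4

Yes; width 2.

Every vertex of G appears in some bag (union = {1, 2, 3, 4, 5, 6}); every edge is covered by a bag; and for each vertex v the set of bags containing v is connected in the bag tree. The decomposition is therefore valid. The largest bag has 3 vertices, so the width is 2.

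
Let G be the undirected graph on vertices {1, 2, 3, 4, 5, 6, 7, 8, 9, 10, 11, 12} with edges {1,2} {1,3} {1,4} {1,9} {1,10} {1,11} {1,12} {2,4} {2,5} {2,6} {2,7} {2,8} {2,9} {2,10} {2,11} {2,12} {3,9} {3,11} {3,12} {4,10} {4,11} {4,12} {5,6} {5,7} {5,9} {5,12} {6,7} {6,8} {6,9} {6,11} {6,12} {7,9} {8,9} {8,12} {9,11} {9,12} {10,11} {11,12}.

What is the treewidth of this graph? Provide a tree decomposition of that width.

Treewidth 4.
One optimal decomposition is:
Bags: B1 = {1, 2, 9, 11, 12}  B2 = {2, 6, 9, 11, 12}  B3 = {1, 2, 4, 11, 12}  B4 = {2, 5, 6, 9, 12}  B5 = {2, 5, 6, 7, 9}  B6 = {1, 2, 4, 10, 11}  B7 = {1, 3, 9, 11, 12}  B8 = {2, 6, 8, 9, 12}
Tree: B1–B2, B1–B3, B2–B4, B4–B5, B3–B6, B1–B7, B2–B8

The largest bag has 5 vertices, giving width 4; this decomposition certifies tw(G) ≤ 4. Conversely, {1, 2, 9, 11, 12} is a clique of size 5, and the vertices of any clique must share a bag in every tree decomposition; so some bag has ≥ 5 vertices and tw(G) ≥ 4. Combining the bounds, tw(G) = 4.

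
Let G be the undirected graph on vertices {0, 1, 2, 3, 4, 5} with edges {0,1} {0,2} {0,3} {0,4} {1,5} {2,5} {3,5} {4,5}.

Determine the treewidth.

A width-2 tree decomposition is:
Bags: B1 = {0, 2, 5}  B2 = {0, 4, 5}  B3 = {0, 3, 5}  B4 = {0, 1, 5}
Tree: B1–B2, B2–B3, B3–B4
Each bag holds 3 vertices, so the decomposition has width 2, which upper-bounds the treewidth. For the lower bound, G contains the cycle 2–0–4–5–2, so G is not a forest; only forests have treewidth ≤ 1, hence tw(G) ≥ 2. Combining the bounds, tw(G) = 2.

2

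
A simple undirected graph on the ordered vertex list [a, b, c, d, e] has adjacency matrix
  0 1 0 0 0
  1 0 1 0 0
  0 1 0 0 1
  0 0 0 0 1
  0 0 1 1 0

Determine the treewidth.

A width-1 tree decomposition is:
Bags: B1 = {a, b}  B2 = {b, c}  B3 = {c, e}  B4 = {d, e}
Tree: B1–B2, B2–B3, B3–B4
Each bag holds 2 vertices, so the decomposition has width 1, which upper-bounds the treewidth. G has an edge, so its treewidth is at least 1. The upper and lower bounds meet at 1, so that is the treewidth.

1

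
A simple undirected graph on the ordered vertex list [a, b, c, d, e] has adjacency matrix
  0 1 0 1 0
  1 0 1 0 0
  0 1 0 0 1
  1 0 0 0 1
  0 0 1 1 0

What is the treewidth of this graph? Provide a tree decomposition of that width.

Treewidth 2.
Bags: B1 = {a, b, d}  B2 = {b, c, d}  B3 = {c, d, e}
Tree: B1–B2, B2–B3

The largest bag has 3 vertices, giving width 2; this decomposition certifies tw(G) ≤ 2. The edges d–a–b–c–e–d form a cycle, so G is not a tree and its treewidth is at least 2. Therefore the treewidth is 2.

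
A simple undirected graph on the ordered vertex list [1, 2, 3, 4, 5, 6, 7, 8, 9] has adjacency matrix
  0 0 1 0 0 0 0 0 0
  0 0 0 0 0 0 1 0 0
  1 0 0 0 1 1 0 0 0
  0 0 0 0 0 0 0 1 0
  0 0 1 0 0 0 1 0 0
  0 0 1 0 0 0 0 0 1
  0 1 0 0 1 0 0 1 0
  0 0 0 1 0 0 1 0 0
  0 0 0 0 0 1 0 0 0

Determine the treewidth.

1

A width-1 tree decomposition is:
Bags: B1 = {5, 7}  B2 = {3, 5}  B3 = {3, 6}  B4 = {6, 9}  B5 = {2, 7}  B6 = {7, 8}  B7 = {1, 3}  B8 = {4, 8}
Tree: B1–B2, B2–B3, B3–B4, B1–B5, B1–B6, B2–B7, B6–B8
Every bag has size at most 2, so the width is 2 − 1 = 1 and tw(G) ≤ 1. Any graph with an edge has treewidth ≥ 1, and G has the edge 7–5. Combining the bounds, tw(G) = 1.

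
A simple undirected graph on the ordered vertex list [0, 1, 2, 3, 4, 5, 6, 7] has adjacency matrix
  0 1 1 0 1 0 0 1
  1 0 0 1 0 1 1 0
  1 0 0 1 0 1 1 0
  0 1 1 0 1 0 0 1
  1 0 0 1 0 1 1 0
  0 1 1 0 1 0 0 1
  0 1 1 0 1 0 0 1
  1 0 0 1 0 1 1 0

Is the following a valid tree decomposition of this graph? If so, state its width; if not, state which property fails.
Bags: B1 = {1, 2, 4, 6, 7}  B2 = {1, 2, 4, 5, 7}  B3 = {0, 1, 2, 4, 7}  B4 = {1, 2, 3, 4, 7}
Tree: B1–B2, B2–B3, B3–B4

Yes; width 4.

Vertex coverage: the bags together contain {0, 1, 2, 3, 4, 5, 6, 7}, the full vertex set. Edge coverage: each edge of G has both endpoints in at least one bag. Running intersection: for every vertex, the bags containing it form a connected subtree. All three properties hold, so this is a valid tree decomposition of width max|bag| − 1 = 4, and hence tw(G) ≤ 4.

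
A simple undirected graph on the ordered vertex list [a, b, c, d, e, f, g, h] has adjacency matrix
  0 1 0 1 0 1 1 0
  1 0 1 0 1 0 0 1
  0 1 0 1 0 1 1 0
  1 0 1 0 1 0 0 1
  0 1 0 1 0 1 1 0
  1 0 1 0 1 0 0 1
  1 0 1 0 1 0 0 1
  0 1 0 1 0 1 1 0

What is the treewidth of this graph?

A width-4 tree decomposition is:
Bags: B1 = {a, c, e, g, h}  B2 = {a, c, d, e, h}  B3 = {a, c, e, f, h}  B4 = {a, b, c, e, h}
Tree: B1–B2, B2–B3, B3–B4
The largest bag has 5 vertices, giving width 4; this decomposition certifies tw(G) ≤ 4. For the lower bound: the 5 vertex sets {e,g}, {d,h}, {a,f}, {c}, {b} are disjoint, each induces a connected subgraph, and every pair is joined by at least one edge of G. Contracting each set to a single vertex therefore yields K_{5} as a minor, and since treewidth is minor-monotone, tw(G) ≥ tw(K_{5}) = 4. Combining the bounds, tw(G) = 4.

4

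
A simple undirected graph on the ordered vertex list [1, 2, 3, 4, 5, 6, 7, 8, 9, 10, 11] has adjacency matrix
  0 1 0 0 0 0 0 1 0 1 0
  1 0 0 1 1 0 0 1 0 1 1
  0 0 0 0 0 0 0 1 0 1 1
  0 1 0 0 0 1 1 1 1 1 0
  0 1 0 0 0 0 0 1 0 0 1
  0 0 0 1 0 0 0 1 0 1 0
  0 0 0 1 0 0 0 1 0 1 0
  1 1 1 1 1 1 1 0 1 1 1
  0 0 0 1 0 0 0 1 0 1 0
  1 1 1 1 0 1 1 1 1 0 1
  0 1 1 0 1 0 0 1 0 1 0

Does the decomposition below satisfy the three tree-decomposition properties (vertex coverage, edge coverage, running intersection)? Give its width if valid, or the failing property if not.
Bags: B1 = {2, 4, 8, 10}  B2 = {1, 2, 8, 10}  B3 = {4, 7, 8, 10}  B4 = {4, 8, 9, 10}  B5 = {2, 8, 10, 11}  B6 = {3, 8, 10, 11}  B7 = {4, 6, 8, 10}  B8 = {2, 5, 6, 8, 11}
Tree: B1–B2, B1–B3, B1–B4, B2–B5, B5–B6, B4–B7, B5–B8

No — bags containing vertex 6 are not connected in the tree.

A tree decomposition must satisfy three properties: every vertex lies in some bag; for every edge, both endpoints lie together in some bag; and for every vertex, the bags containing it form a connected subtree. Here bags containing vertex 6 are not connected in the tree, so the decomposition is invalid.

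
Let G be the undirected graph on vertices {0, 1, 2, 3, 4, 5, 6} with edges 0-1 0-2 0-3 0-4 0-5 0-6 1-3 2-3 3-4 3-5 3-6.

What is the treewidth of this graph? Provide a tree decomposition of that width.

Every bag has size at most 3, so the width is 3 − 1 = 2 and tw(G) ≤ 2. Conversely, {0, 1, 3} is a clique of size 3, and the vertices of any clique must share a bag in every tree decomposition; so some bag has ≥ 3 vertices and tw(G) ≥ 2. Combining the bounds, tw(G) = 2.

Treewidth 2.
Bags: B1 = {0, 1, 3}  B2 = {0, 3, 6}  B3 = {0, 2, 3}  B4 = {0, 3, 5}  B5 = {0, 3, 4}
Tree: B1–B2, B1–B3, B3–B4, B3–B5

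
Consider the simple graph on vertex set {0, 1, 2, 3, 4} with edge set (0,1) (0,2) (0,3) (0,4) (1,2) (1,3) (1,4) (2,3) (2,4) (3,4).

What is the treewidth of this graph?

A width-4 tree decomposition is:
Bags: B1 = {0, 1, 2, 3, 4}
Tree: (single bag)
A single bag containing all 5 vertices is trivially a valid decomposition of width 4. Conversely, {0, 1, 2, 3, 4} is a clique of size 5, and the vertices of any clique must share a bag in every tree decomposition; so some bag has ≥ 5 vertices and tw(G) ≥ 4. Hence tw(G) = 4 exactly.

4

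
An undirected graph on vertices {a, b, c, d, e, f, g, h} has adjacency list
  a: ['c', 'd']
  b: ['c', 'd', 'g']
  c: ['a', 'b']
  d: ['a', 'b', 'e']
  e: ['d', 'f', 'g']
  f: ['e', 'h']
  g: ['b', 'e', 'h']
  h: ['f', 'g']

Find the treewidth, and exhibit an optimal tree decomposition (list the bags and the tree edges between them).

The largest bag has 3 vertices, giving width 2; this decomposition certifies tw(G) ≤ 2. The edges f–h–g–e–f form a cycle, so G is not a tree and its treewidth is at least 2. Hence tw(G) = 2 exactly.

Treewidth 2.
One such decomposition:
Bags: B1 = {e, f, h}  B2 = {e, g, h}  B3 = {d, e, g}  B4 = {b, d, g}  B5 = {a, b, d}  B6 = {a, b, c}
Tree: B1–B2, B2–B3, B3–B4, B4–B5, B5–B6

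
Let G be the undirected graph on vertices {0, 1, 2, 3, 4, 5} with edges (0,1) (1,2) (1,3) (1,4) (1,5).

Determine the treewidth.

A width-1 tree decomposition is:
Bags: B1 = {1, 4}  B2 = {1, 5}  B3 = {0, 1}  B4 = {1, 2}  B5 = {1, 3}
Tree: B1–B2, B1–B3, B2–B4, B4–B5
Every bag has size at most 2, so the width is 2 − 1 = 1 and tw(G) ≤ 1. G has an edge, so its treewidth is at least 1. The upper and lower bounds meet at 1, so that is the treewidth.

1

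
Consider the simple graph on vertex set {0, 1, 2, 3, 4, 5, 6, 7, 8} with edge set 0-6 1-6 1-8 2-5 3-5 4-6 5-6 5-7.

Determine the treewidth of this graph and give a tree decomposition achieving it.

The largest bag has 2 vertices, giving width 1; this decomposition certifies tw(G) ≤ 1. Any graph with an edge has treewidth ≥ 1, and G has the edge 5–7. Therefore the treewidth is 1.

Treewidth 1.
Bags: B1 = {5, 7}  B2 = {5, 6}  B3 = {2, 5}  B4 = {4, 6}  B5 = {3, 5}  B6 = {1, 6}  B7 = {1, 8}  B8 = {0, 6}
Tree: B1–B2, B2–B3, B2–B4, B3–B5, B4–B6, B6–B7, B6–B8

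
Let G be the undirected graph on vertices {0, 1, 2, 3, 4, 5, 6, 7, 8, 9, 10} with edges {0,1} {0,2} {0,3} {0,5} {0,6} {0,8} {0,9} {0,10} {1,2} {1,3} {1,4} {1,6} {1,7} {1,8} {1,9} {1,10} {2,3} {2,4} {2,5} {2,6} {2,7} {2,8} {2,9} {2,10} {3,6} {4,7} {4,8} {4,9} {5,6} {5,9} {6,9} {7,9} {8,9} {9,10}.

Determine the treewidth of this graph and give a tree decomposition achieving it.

Treewidth 4.
One optimal decomposition is:
Bags: B1 = {1, 2, 4, 8, 9}  B2 = {0, 1, 2, 8, 9}  B3 = {0, 1, 2, 6, 9}  B4 = {0, 2, 5, 6, 9}  B5 = {1, 2, 4, 7, 9}  B6 = {0, 1, 2, 3, 6}  B7 = {0, 1, 2, 9, 10}
Tree: B1–B2, B2–B3, B3–B4, B1–B5, B3–B6, B2–B7

The largest bag has 5 vertices, giving width 4; this decomposition certifies tw(G) ≤ 4. For the lower bound, the 5 vertices {0, 1, 2, 8, 9} are pairwise adjacent, and any tree decomposition puts a clique entirely inside one bag — forcing width ≥ 4. The upper and lower bounds meet at 4, so that is the treewidth.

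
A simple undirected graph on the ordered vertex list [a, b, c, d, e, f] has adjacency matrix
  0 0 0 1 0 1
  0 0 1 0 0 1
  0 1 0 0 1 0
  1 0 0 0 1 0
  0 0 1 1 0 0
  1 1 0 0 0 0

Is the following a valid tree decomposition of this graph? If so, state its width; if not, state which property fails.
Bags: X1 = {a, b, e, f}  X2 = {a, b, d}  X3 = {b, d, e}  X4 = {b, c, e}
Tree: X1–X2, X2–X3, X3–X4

A tree decomposition must satisfy three properties: every vertex lies in some bag; for every edge, both endpoints lie together in some bag; and for every vertex, the bags containing it form a connected subtree. Here bags containing vertex e are not connected in the tree, so the decomposition is invalid.

No — bags containing vertex e are not connected in the tree.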